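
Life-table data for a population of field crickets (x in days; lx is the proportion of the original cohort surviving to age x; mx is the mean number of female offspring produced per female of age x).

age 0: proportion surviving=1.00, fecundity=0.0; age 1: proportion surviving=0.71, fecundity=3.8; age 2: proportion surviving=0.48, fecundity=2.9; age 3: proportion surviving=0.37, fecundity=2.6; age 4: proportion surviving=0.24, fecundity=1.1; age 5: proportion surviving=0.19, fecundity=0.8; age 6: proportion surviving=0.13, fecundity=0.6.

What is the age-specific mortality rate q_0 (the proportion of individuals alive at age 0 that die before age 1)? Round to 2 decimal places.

0.29

q_0 = (l_0 − l_1) / l_0 = (1 − 0.71) / 1
     = 0.29 / 1 = 0.29 → 0.29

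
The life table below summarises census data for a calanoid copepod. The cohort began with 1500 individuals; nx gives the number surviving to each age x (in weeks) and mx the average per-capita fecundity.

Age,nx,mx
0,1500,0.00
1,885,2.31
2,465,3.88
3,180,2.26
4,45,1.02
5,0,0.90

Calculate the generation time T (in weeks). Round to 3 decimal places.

1.641

lx = nx/n0 = nx/1500: 1, 0.59, 0.31, 0.12, 0.03, 0
lx·mx: 0, 1.3629, 1.2028, 0.2712, 0.0306, 0 → R0 = 2.8675
x·lx·mx: 0, 1.3629, 2.4056, 0.8136, 0.1224, 0 → Σ = 4.7045
T = 4.7045 / 2.8675 = 1.640628… → 1.641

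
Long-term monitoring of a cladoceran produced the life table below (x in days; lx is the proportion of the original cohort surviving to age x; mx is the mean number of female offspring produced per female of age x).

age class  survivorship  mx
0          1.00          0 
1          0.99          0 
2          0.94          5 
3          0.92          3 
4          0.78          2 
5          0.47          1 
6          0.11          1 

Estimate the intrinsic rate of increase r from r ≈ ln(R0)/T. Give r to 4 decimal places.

R0 = Σ lx·mx = 0 + 0 + 4.7 + 2.76 + 1.56 + 0.47 + 0.11 = 9.6
Σ x·lx·mx = 26.93; T = 26.93/9.6 = 2.80521…
r ≈ ln(R0)/T = ln(9.6)/2.80521… = 0.806273… → 0.8063

0.8063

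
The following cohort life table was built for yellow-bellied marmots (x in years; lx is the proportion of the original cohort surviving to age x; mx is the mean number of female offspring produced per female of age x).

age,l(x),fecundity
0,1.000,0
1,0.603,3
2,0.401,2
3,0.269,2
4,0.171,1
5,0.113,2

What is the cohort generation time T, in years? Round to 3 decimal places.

lx·mx: 0, 1.809, 0.802, 0.538, 0.171, 0.226 → R0 = 3.546
x·lx·mx: 0, 1.809, 1.604, 1.614, 0.684, 1.13 → Σ = 6.841
T = 6.841 / 3.546 = 1.929216… → 1.929

1.929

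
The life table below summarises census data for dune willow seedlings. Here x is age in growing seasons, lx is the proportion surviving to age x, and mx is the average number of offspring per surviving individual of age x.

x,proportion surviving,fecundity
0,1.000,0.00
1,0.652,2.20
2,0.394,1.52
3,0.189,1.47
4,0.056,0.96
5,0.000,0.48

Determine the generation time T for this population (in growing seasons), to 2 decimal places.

1.56

lx·mx: 0, 1.4344, 0.59888, 0.27783, 0.05376, 0 → R0 = 2.36487
x·lx·mx: 0, 1.4344, 1.19776, 0.83349, 0.21504, 0 → Σ = 3.68069
T = 3.68069 / 2.36487 = 1.556403… → 1.56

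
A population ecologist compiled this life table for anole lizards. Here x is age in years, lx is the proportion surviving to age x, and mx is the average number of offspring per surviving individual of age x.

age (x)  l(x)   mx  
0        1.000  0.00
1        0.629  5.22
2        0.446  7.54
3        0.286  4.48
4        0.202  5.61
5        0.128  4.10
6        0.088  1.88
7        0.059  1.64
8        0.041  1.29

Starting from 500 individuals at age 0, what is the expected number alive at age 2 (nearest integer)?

Expected survivors = N0 · l_2 = 500 × 0.446 = 223 → 223

223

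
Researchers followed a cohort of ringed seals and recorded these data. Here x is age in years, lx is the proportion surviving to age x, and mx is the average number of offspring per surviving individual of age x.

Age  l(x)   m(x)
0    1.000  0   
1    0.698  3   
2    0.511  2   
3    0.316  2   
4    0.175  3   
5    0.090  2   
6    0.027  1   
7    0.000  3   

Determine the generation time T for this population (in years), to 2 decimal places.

2.05

lx·mx: 0, 2.094, 1.022, 0.632, 0.525, 0.18, 0.027, 0 → R0 = 4.48
x·lx·mx: 0, 2.094, 2.044, 1.896, 2.1, 0.9, 0.162, 0 → Σ = 9.196
T = 9.196 / 4.48 = 2.052679… → 2.05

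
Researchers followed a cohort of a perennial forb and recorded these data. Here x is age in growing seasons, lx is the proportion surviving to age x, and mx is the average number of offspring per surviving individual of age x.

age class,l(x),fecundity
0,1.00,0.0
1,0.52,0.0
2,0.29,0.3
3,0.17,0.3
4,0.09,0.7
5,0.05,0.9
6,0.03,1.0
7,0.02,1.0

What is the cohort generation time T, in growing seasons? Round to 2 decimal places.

lx·mx: 0, 0, 0.087, 0.051, 0.063, 0.045, 0.03, 0.02 → R0 = 0.296
x·lx·mx: 0, 0, 0.174, 0.153, 0.252, 0.225, 0.18, 0.14 → Σ = 1.124
T = 1.124 / 0.296 = 3.797297… → 3.80

3.80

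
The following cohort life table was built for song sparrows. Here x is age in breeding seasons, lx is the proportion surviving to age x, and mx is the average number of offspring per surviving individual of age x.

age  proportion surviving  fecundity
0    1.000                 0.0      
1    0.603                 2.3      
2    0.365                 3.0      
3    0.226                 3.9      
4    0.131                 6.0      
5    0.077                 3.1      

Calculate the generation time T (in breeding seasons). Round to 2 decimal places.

lx·mx: 0, 1.3869, 1.095, 0.8814, 0.786, 0.2387 → R0 = 4.388
x·lx·mx: 0, 1.3869, 2.19, 2.6442, 3.144, 1.1935 → Σ = 10.5586
T = 10.5586 / 4.388 = 2.406244… → 2.41

2.41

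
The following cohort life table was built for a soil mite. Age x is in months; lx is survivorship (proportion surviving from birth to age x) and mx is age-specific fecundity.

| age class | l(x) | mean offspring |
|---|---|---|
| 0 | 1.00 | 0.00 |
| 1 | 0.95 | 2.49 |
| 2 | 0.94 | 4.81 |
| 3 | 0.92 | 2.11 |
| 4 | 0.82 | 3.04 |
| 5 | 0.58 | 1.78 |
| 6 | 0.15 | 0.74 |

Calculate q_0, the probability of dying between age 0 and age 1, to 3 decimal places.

q_0 = (l_0 − l_1) / l_0 = (1 − 0.95) / 1
     = 0.05 / 1 = 0.05 → 0.050

0.050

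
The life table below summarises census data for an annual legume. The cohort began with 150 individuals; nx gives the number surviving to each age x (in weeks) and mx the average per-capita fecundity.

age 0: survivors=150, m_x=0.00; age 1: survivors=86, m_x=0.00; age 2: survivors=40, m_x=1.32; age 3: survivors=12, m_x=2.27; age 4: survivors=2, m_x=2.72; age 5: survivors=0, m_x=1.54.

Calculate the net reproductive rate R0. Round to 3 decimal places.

lx = nx/n0 = nx/150: 1, 0.57333…, 0.26667…, 0.08, 0.01333…, 0
lx·mx by age: 0, 0, 0.352…, 0.1816, 0.036267…, 0
R0 = Σ lx·mx = 0.569867… → 0.570

0.570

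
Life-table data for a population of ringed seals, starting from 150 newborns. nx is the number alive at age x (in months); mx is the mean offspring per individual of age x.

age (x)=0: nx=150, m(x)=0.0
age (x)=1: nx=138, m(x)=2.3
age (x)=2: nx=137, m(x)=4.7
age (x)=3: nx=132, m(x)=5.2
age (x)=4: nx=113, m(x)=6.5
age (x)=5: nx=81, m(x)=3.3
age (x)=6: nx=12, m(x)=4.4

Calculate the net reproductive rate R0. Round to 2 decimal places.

18.02

lx = nx/n0 = nx/150: 1, 0.92, 0.91333…, 0.88, 0.75333…, 0.54, 0.08
lx·mx by age: 0, 2.116, 4.292667…, 4.576, 4.896667…, 1.782, 0.352
R0 = Σ lx·mx = 18.015333… → 18.02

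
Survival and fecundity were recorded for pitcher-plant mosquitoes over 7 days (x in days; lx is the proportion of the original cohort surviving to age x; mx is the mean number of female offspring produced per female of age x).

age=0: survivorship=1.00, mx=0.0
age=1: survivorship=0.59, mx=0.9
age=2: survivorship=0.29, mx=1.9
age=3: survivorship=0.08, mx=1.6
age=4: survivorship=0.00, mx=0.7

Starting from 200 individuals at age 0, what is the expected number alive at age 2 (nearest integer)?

Expected survivors = N0 · l_2 = 200 × 0.29 = 58 → 58

58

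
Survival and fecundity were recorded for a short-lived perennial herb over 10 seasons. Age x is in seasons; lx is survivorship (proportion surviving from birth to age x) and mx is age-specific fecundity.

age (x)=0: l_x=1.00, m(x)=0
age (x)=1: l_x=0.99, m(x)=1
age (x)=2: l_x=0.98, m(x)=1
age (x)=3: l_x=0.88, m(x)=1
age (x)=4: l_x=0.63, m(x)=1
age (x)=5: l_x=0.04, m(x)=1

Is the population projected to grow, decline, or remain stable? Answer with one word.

growing

R0 = Σ lx·mx = 0 + 0.99 + 0.98 + 0.88 + 0.63 + 0.04 = 3.52
R0 > 1, so the population is growing.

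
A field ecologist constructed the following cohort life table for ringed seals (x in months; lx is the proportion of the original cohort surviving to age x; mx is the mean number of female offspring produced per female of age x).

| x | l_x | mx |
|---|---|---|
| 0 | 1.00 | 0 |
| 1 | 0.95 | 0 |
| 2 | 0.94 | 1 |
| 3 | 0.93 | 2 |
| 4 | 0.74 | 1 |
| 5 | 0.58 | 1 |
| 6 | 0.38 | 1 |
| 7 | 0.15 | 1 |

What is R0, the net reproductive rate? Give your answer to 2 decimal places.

lx·mx by age: 0, 0, 0.94, 1.86, 0.74, 0.58, 0.38, 0.15
R0 = Σ lx·mx = 4.65 → 4.65

4.65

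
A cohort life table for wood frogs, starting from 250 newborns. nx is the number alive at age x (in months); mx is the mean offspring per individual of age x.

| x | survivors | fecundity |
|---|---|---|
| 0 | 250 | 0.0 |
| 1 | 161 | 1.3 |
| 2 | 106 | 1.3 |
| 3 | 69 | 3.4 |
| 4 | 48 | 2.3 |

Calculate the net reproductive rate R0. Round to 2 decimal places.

lx = nx/n0 = nx/250: 1, 0.644, 0.424, 0.276, 0.192
lx·mx by age: 0, 0.8372, 0.5512, 0.9384, 0.4416
R0 = Σ lx·mx = 2.7684 → 2.77

2.77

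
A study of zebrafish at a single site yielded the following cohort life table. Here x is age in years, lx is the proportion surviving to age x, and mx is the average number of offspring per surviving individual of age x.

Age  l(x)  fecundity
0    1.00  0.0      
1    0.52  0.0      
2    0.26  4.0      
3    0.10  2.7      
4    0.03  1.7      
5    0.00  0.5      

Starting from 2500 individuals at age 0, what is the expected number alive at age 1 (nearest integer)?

Expected survivors = N0 · l_1 = 2500 × 0.52 = 1300 → 1300

1300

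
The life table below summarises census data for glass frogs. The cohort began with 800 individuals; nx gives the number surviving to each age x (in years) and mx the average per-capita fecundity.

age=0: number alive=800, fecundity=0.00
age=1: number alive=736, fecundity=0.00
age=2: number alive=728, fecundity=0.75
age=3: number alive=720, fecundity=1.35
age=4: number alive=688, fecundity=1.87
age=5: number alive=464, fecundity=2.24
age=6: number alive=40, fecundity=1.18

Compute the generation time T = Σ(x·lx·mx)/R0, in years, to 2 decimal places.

lx = nx/n0 = nx/800: 1, 0.92, 0.91, 0.9, 0.86, 0.58, 0.05
lx·mx: 0, 0, 0.6825, 1.215, 1.6082, 1.2992, 0.059 → R0 = 4.8639
x·lx·mx: 0, 0, 1.365, 3.645, 6.4328, 6.496, 0.354 → Σ = 18.2928
T = 18.2928 / 4.8639 = 3.760933… → 3.76

3.76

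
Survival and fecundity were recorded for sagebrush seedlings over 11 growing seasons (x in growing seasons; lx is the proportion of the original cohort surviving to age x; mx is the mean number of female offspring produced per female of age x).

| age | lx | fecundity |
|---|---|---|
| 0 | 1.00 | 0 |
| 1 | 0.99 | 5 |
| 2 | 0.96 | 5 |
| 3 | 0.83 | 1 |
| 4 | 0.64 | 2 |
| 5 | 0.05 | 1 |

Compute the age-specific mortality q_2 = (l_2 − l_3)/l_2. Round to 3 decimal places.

q_2 = (l_2 − l_3) / l_2 = (0.96 − 0.83) / 0.96
     = 0.13 / 0.96 = 0.135417… → 0.135

0.135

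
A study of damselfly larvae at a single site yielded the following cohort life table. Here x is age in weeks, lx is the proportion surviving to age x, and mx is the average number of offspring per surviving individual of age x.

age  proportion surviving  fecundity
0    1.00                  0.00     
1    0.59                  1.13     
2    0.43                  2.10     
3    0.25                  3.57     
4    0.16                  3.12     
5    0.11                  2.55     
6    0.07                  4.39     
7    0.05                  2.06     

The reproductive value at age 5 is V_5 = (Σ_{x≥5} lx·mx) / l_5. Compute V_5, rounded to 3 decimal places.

lx·mx for x ≥ 5: 0.2805, 0.3073, 0.103 → sum = 0.6908
V_5 = 0.6908 / l_5 = 0.6908 / 0.11 = 6.28 → 6.280

6.280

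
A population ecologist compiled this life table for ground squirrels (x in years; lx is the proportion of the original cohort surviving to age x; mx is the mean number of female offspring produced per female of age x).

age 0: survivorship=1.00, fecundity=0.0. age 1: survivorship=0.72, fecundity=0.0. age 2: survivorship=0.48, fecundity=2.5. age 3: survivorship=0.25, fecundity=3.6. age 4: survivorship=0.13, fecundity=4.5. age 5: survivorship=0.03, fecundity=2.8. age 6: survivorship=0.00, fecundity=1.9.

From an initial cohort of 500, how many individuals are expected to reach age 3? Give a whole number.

125

Expected survivors = N0 · l_3 = 500 × 0.25 = 125 → 125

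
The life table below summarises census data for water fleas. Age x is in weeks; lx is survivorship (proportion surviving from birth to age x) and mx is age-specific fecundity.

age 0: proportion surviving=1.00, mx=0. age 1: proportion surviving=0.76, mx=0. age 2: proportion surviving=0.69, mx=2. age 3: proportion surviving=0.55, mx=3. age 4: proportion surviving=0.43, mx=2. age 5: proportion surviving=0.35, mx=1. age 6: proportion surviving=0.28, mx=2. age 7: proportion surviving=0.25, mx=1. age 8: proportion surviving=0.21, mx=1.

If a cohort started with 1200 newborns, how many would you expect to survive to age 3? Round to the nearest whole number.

660

Expected survivors = N0 · l_3 = 1200 × 0.55 = 660 → 660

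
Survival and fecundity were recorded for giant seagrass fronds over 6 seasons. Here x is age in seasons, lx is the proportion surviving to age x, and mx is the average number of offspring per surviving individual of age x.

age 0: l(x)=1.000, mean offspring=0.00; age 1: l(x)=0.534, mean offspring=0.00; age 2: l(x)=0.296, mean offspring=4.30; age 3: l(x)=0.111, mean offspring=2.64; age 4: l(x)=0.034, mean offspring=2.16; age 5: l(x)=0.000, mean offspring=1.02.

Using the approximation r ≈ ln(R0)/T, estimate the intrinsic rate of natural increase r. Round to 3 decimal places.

0.218

R0 = Σ lx·mx = 0 + 0 + 1.2728 + 0.29304 + 0.07344 + 0 = 1.63928
Σ x·lx·mx = 3.71848; T = 3.71848/1.63928 = 2.26836…
r ≈ ln(R0)/T = ln(1.63928)/2.26836… = 0.21789… → 0.218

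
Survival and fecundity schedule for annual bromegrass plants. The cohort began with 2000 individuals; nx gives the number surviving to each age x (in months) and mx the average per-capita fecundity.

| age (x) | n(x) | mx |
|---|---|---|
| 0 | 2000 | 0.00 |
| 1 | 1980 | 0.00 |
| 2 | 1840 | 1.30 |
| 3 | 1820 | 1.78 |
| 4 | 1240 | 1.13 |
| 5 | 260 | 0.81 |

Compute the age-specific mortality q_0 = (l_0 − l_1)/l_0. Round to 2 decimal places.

lx = nx/n0 = nx/2000: 1, 0.99, 0.92, 0.91, 0.62, 0.13
q_0 = (l_0 − l_1) / l_0 = (1 − 0.99) / 1
     = 0.01 / 1 = 0.01 → 0.01

0.01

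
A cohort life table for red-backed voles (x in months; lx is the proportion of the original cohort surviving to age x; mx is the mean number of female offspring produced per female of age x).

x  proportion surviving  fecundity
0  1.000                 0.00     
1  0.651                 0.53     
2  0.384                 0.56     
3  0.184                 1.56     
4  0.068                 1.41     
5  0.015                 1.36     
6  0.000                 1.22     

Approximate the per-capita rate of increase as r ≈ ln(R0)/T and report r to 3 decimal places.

R0 = Σ lx·mx = 0 + 0.34503 + 0.21504 + 0.28704 + 0.09588 + 0.0204 + 0 = 0.96339
Σ x·lx·mx = 2.12175; T = 2.12175/0.96339 = 2.20238…
r ≈ ln(R0)/T = ln(0.96339)/2.20238… = -0.01693… → -0.017

-0.017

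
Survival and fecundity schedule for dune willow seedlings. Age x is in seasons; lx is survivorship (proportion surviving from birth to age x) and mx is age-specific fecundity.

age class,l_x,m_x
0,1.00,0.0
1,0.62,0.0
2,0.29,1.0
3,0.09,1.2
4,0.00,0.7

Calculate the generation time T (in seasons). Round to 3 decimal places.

lx·mx: 0, 0, 0.29, 0.108, 0 → R0 = 0.398
x·lx·mx: 0, 0, 0.58, 0.324, 0 → Σ = 0.904
T = 0.904 / 0.398 = 2.271357… → 2.271

2.271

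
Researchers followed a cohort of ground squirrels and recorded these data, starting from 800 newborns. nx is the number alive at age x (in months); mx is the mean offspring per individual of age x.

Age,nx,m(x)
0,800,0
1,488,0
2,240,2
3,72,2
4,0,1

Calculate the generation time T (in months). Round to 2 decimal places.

2.23

lx = nx/n0 = nx/800: 1, 0.61, 0.3, 0.09, 0
lx·mx: 0, 0, 0.6, 0.18, 0 → R0 = 0.78
x·lx·mx: 0, 0, 1.2, 0.54, 0 → Σ = 1.74
T = 1.74 / 0.78 = 2.230769… → 2.23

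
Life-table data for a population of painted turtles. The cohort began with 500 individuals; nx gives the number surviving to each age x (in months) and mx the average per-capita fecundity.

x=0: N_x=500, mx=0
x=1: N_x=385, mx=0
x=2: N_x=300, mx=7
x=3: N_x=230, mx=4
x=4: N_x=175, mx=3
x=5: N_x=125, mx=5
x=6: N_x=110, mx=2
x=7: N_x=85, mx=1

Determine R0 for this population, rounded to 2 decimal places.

lx = nx/n0 = nx/500: 1, 0.77, 0.6, 0.46, 0.35, 0.25, 0.22, 0.17
lx·mx by age: 0, 0, 4.2, 1.84, 1.05, 1.25, 0.44, 0.17
R0 = Σ lx·mx = 8.95 → 8.95

8.95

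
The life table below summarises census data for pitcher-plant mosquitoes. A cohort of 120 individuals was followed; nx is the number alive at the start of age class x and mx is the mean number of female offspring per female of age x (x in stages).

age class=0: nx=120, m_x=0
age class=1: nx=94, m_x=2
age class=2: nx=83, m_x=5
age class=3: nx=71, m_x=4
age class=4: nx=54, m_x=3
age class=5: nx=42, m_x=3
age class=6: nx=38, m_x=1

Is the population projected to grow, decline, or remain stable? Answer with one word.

lx = nx/n0 = nx/120: 1, 0.78333…, 0.69167…, 0.59167…, 0.45, 0.35, 0.31667…
R0 = Σ lx·mx = 0 + 1.566667… + 3.458333… + 2.366667… + 1.35 + 1.05 + 0.316667… = 10.108333…
R0 > 1, so the population is growing.

growing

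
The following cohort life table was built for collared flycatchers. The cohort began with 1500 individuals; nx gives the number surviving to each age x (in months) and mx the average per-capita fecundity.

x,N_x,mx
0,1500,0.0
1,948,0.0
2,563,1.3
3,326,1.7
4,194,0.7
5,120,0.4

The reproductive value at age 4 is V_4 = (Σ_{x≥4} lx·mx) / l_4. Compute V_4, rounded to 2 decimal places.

0.95

lx = nx/n0 = nx/1500: 1, 0.632, 0.37533…, 0.21733…, 0.12933…, 0.08
lx·mx for x ≥ 4: 0.090533…, 0.032 → sum = 0.122533…
V_4 = 0.122533… / l_4 = 0.122533… / 0.129333… = 0.947423… → 0.95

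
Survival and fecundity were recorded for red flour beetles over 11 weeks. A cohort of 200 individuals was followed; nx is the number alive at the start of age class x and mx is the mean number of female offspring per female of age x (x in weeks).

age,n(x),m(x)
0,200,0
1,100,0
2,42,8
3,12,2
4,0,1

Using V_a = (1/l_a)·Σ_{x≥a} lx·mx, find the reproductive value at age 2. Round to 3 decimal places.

lx = nx/n0 = nx/200: 1, 0.5, 0.21, 0.06, 0
lx·mx for x ≥ 2: 1.68, 0.12, 0 → sum = 1.8
V_2 = 1.8 / l_2 = 1.8 / 0.21 = 8.571429… → 8.571

8.571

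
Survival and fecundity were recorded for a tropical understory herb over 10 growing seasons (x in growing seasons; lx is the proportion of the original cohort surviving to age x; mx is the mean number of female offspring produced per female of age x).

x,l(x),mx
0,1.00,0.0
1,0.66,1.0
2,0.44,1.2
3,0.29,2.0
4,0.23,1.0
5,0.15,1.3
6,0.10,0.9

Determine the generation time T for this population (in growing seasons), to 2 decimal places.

lx·mx: 0, 0.66, 0.528, 0.58, 0.23, 0.195, 0.09 → R0 = 2.283
x·lx·mx: 0, 0.66, 1.056, 1.74, 0.92, 0.975, 0.54 → Σ = 5.891
T = 5.891 / 2.283 = 2.580377… → 2.58

2.58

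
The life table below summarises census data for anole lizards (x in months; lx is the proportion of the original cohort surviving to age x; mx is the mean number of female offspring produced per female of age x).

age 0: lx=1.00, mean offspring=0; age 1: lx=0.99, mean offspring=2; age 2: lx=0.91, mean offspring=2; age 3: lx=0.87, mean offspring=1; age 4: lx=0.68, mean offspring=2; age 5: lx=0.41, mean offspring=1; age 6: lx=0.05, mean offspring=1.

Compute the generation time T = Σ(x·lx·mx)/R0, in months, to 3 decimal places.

lx·mx: 0, 1.98, 1.82, 0.87, 1.36, 0.41, 0.05 → R0 = 6.49
x·lx·mx: 0, 1.98, 3.64, 2.61, 5.44, 2.05, 0.3 → Σ = 16.02
T = 16.02 / 6.49 = 2.468413… → 2.468

2.468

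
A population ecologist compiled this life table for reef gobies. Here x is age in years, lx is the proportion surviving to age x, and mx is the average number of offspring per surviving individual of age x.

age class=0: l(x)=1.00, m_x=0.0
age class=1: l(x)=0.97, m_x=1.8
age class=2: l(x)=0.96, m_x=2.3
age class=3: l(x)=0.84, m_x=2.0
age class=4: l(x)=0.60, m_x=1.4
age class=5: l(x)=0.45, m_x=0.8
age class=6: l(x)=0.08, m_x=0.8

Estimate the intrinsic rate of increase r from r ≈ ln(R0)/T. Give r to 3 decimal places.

R0 = Σ lx·mx = 0 + 1.746 + 2.208 + 1.68 + 0.84 + 0.36 + 0.064 = 6.898
Σ x·lx·mx = 16.746; T = 16.746/6.898 = 2.42766…
r ≈ ln(R0)/T = ln(6.898)/2.42766… = 0.79551… → 0.796

0.796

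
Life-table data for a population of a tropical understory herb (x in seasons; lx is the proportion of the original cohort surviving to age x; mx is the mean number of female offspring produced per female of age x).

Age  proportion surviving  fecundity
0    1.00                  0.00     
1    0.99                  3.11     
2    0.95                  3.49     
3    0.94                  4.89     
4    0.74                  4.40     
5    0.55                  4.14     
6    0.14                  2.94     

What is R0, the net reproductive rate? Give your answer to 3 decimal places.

16.936

lx·mx by age: 0, 3.0789, 3.3155, 4.5966, 3.256, 2.277, 0.4116
R0 = Σ lx·mx = 16.9356 → 16.936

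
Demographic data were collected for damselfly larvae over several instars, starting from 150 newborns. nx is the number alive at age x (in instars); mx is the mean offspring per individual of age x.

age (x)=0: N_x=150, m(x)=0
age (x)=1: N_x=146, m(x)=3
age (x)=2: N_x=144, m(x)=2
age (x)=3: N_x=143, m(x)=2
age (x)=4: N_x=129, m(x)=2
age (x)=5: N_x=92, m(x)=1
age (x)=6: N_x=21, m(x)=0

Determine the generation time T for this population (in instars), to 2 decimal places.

lx = nx/n0 = nx/150: 1, 0.97333…, 0.96, 0.95333…, 0.86, 0.61333…, 0.14
lx·mx: 0, 2.92…, 1.92, 1.906667…, 1.72, 0.613333…, 0 → R0 = 9.08…
x·lx·mx: 0, 2.92…, 3.84, 5.72…, 6.88, 3.066667…, 0 → Σ = 22.426667…
T = 22.426667… / 9.08… = 2.469897… → 2.47

2.47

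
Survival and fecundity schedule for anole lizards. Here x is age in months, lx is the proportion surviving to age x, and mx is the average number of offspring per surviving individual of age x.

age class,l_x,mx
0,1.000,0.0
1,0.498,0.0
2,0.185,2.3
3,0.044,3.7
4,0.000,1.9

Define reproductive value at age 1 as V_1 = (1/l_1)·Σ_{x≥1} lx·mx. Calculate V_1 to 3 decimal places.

lx·mx for x ≥ 1: 0, 0.4255, 0.1628, 0 → sum = 0.5883
V_1 = 0.5883 / l_1 = 0.5883 / 0.498 = 1.181325… → 1.181

1.181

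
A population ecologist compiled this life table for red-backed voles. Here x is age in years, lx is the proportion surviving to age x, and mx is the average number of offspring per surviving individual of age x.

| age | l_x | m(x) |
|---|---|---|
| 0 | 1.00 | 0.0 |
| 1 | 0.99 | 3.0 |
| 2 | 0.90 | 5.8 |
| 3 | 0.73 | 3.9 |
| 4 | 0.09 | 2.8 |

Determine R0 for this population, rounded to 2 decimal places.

11.29

lx·mx by age: 0, 2.97, 5.22, 2.847, 0.252
R0 = Σ lx·mx = 11.289 → 11.29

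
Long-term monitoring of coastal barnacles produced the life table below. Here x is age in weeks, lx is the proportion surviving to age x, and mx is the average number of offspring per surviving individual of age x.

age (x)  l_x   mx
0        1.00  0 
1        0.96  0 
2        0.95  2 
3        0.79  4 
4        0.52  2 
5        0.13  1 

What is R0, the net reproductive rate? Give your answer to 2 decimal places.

6.23

lx·mx by age: 0, 0, 1.9, 3.16, 1.04, 0.13
R0 = Σ lx·mx = 6.23 → 6.23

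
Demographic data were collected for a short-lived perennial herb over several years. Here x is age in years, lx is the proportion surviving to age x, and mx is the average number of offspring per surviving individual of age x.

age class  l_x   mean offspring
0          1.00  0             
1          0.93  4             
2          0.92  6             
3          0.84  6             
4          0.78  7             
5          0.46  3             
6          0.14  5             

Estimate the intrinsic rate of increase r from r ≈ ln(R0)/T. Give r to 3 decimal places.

R0 = Σ lx·mx = 0 + 3.72 + 5.52 + 5.04 + 5.46 + 1.38 + 0.7 = 21.82
Σ x·lx·mx = 62.82; T = 62.82/21.82 = 2.87901…
r ≈ ln(R0)/T = ln(21.82)/2.87901… = 1.07079… → 1.071

1.071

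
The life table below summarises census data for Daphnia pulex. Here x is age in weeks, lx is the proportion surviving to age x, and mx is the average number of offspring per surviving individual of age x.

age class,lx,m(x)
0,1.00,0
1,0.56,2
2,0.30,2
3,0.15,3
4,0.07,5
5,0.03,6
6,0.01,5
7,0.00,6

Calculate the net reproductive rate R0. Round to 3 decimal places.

2.750

lx·mx by age: 0, 1.12, 0.6, 0.45, 0.35, 0.18, 0.05, 0
R0 = Σ lx·mx = 2.75 → 2.750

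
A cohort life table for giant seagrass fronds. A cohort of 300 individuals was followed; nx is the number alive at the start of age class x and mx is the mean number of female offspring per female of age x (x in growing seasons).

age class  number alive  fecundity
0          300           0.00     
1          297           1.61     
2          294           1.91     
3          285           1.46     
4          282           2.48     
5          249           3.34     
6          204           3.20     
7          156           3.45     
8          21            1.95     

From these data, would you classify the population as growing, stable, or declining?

lx = nx/n0 = nx/300: 1, 0.99, 0.98, 0.95, 0.94, 0.83, 0.68, 0.52, 0.07
R0 = Σ lx·mx = 0 + 1.5939 + 1.8718 + 1.387 + 2.3312 + 2.7722 + 2.176 + 1.794 + 0.1365 = 14.0626
R0 > 1, so the population is growing.

growing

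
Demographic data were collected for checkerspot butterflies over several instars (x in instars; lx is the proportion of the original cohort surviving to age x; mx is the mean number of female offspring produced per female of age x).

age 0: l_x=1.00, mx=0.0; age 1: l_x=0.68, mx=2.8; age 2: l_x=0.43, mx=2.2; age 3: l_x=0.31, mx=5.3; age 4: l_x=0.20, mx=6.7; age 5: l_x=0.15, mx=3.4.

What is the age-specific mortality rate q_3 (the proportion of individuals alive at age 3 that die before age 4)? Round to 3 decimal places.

0.355

q_3 = (l_3 − l_4) / l_3 = (0.31 − 0.2) / 0.31
     = 0.11 / 0.31 = 0.354839… → 0.355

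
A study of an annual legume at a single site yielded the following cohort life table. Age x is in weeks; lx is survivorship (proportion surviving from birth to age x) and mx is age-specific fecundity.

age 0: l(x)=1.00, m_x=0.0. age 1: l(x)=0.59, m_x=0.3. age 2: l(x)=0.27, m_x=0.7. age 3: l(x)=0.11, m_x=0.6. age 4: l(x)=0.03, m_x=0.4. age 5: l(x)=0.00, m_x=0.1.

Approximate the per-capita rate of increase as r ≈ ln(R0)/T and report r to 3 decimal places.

-0.450

R0 = Σ lx·mx = 0 + 0.177 + 0.189 + 0.066 + 0.012 + 0 = 0.444
Σ x·lx·mx = 0.801; T = 0.801/0.444 = 1.80405…
r ≈ ln(R0)/T = ln(0.444)/1.80405… = -0.45006… → -0.450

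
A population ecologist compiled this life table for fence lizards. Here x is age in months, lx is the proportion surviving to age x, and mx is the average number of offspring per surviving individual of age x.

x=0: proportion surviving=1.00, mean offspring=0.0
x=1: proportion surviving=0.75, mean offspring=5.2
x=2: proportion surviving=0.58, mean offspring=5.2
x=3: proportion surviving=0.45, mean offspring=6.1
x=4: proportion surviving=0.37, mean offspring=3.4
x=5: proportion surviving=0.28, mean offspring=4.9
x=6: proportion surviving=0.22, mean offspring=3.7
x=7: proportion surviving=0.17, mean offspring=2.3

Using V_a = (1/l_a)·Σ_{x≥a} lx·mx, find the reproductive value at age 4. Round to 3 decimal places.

lx·mx for x ≥ 4: 1.258, 1.372, 0.814, 0.391 → sum = 3.835
V_4 = 3.835 / l_4 = 3.835 / 0.37 = 10.364865… → 10.365

10.365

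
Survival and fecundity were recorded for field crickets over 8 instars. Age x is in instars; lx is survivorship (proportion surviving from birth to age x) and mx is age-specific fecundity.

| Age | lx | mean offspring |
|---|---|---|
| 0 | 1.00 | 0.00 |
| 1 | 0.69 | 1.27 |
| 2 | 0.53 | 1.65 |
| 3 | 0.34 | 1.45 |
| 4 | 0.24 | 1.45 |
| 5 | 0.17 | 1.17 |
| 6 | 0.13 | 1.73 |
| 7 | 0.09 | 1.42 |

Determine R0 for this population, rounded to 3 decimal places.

lx·mx by age: 0, 0.8763, 0.8745, 0.493, 0.348, 0.1989, 0.2249, 0.1278
R0 = Σ lx·mx = 3.1434 → 3.143

3.143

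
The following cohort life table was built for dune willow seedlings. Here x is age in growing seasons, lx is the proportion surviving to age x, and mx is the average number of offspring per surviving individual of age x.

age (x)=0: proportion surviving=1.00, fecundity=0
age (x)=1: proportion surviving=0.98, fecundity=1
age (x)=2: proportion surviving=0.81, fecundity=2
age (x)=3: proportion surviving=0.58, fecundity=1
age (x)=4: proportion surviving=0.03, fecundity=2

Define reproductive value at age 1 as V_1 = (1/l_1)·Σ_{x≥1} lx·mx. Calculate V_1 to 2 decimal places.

lx·mx for x ≥ 1: 0.98, 1.62, 0.58, 0.06 → sum = 3.24
V_1 = 3.24 / l_1 = 3.24 / 0.98 = 3.306122… → 3.31

3.31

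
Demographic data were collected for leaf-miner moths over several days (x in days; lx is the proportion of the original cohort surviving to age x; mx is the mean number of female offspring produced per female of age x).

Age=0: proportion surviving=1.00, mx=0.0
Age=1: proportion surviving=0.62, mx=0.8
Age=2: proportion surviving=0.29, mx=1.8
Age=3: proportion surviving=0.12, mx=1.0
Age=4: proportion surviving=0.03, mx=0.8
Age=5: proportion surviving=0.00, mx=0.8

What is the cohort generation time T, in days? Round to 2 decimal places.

lx·mx: 0, 0.496, 0.522, 0.12, 0.024, 0 → R0 = 1.162
x·lx·mx: 0, 0.496, 1.044, 0.36, 0.096, 0 → Σ = 1.996
T = 1.996 / 1.162 = 1.717728… → 1.72

1.72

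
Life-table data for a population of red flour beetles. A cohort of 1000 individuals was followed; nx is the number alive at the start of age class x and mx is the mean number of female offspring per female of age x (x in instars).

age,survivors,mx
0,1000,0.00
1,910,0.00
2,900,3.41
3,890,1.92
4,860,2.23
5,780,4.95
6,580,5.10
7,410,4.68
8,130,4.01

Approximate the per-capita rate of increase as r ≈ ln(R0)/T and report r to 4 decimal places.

0.6005

lx = nx/n0 = nx/1000: 1, 0.91, 0.9, 0.89, 0.86, 0.78, 0.58, 0.41, 0.13
R0 = Σ lx·mx = 0 + 0 + 3.069 + 1.7088 + 1.9178 + 3.861 + 2.958 + 1.9188 + 0.5213 = 15.9547
Σ x·lx·mx = 73.5906; T = 73.5906/15.9547 = 4.61247…
r ≈ ln(R0)/T = ln(15.9547)/4.61247… = 0.600492… → 0.6005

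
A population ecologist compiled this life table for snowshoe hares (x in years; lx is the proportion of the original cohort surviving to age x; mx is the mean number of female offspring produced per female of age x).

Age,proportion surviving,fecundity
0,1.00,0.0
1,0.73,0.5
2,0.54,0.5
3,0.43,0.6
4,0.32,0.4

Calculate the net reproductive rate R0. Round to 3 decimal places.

1.021

lx·mx by age: 0, 0.365, 0.27, 0.258, 0.128
R0 = Σ lx·mx = 1.021 → 1.021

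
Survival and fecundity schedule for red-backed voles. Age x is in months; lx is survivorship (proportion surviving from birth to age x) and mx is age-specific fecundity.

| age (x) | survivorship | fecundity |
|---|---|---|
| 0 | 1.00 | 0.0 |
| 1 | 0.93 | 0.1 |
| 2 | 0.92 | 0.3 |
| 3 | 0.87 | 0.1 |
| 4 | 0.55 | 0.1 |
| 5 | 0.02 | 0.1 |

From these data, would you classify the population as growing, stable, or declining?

R0 = Σ lx·mx = 0 + 0.093 + 0.276 + 0.087 + 0.055 + 0.002 = 0.513
R0 < 1, so the population is declining.

declining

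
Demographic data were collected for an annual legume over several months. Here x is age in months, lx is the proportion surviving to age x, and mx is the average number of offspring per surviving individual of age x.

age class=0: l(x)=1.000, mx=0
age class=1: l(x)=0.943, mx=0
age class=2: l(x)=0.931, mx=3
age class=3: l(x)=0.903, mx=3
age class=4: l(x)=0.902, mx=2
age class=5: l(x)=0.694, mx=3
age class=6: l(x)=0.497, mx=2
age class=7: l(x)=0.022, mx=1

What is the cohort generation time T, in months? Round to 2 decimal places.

lx·mx: 0, 0, 2.793, 2.709, 1.804, 2.082, 0.994, 0.022 → R0 = 10.404
x·lx·mx: 0, 0, 5.586, 8.127, 7.216, 10.41, 5.964, 0.154 → Σ = 37.457
T = 37.457 / 10.404 = 3.60025… → 3.60

3.60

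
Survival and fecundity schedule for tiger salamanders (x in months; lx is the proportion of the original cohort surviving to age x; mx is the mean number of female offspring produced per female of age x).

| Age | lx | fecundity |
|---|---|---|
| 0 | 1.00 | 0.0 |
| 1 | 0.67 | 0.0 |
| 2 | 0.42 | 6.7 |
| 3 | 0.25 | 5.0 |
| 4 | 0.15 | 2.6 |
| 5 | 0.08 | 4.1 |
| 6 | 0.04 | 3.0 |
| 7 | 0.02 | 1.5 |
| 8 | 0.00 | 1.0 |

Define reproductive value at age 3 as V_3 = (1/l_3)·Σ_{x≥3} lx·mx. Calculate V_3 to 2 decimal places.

8.47

lx·mx for x ≥ 3: 1.25, 0.39, 0.328, 0.12, 0.03, 0 → sum = 2.118
V_3 = 2.118 / l_3 = 2.118 / 0.25 = 8.472 → 8.47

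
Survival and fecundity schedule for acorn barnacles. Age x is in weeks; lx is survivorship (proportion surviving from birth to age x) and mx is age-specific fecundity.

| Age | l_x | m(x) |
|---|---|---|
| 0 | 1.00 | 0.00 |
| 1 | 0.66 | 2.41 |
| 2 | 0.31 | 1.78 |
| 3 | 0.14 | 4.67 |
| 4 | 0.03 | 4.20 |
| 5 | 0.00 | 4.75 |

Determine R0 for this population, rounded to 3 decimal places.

lx·mx by age: 0, 1.5906, 0.5518, 0.6538, 0.126, 0
R0 = Σ lx·mx = 2.9222 → 2.922

2.922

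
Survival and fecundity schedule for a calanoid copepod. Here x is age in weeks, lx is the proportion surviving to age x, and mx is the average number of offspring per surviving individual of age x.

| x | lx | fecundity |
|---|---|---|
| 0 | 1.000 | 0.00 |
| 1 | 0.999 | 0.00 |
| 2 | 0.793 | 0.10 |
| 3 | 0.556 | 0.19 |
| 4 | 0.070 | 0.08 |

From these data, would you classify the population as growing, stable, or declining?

R0 = Σ lx·mx = 0 + 0 + 0.0793 + 0.10564 + 0.0056 = 0.19054
R0 < 1, so the population is declining.

declining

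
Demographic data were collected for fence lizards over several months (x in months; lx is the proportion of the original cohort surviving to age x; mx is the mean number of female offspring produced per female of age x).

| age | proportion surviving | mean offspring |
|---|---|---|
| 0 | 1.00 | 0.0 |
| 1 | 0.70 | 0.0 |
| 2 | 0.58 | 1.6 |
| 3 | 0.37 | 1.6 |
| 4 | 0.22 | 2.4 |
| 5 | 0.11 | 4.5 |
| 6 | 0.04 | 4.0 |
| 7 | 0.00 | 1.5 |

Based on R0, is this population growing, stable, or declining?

growing

R0 = Σ lx·mx = 0 + 0 + 0.928 + 0.592 + 0.528 + 0.495 + 0.16 + 0 = 2.703
R0 > 1, so the population is growing.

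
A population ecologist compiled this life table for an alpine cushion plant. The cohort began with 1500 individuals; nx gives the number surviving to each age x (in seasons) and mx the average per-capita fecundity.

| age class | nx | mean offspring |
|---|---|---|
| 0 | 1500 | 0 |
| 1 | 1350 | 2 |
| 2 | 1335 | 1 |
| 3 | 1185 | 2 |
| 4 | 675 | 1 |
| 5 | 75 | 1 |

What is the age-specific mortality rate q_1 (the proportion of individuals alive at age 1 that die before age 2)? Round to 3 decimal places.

lx = nx/n0 = nx/1500: 1, 0.9, 0.89, 0.79, 0.45, 0.05
q_1 = (l_1 − l_2) / l_1 = (0.9 − 0.89) / 0.9
     = 0.01 / 0.9 = 0.011111… → 0.011

0.011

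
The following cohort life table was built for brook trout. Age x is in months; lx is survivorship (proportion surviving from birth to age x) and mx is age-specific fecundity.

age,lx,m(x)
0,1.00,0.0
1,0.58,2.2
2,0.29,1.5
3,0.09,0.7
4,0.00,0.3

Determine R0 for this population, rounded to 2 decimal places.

lx·mx by age: 0, 1.276, 0.435, 0.063, 0
R0 = Σ lx·mx = 1.774 → 1.77

1.77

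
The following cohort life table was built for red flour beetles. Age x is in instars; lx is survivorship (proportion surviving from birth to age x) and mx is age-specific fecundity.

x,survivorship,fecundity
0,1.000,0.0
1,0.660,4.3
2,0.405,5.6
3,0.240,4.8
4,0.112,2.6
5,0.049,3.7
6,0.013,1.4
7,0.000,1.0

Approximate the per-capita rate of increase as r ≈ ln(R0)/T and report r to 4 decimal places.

R0 = Σ lx·mx = 0 + 2.838 + 2.268 + 1.152 + 0.2912 + 0.1813 + 0.0182 + 0 = 6.7487
Σ x·lx·mx = 13.0105; T = 13.0105/6.7487 = 1.92785…
r ≈ ln(R0)/T = ln(6.7487)/1.92785… = 0.990402… → 0.9904

0.9904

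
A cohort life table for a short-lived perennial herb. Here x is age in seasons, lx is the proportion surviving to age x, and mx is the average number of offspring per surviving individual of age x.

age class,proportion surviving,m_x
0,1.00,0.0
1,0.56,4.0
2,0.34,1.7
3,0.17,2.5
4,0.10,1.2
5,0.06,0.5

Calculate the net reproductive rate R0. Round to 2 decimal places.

lx·mx by age: 0, 2.24, 0.578, 0.425, 0.12, 0.03
R0 = Σ lx·mx = 3.393 → 3.39

3.39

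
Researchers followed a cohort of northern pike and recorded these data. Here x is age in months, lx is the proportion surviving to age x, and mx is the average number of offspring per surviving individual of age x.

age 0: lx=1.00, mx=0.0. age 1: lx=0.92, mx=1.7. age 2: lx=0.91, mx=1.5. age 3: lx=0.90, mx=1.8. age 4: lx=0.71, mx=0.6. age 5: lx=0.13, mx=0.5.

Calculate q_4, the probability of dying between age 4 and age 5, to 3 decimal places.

0.817

q_4 = (l_4 − l_5) / l_4 = (0.71 − 0.13) / 0.71
     = 0.58 / 0.71 = 0.816901… → 0.817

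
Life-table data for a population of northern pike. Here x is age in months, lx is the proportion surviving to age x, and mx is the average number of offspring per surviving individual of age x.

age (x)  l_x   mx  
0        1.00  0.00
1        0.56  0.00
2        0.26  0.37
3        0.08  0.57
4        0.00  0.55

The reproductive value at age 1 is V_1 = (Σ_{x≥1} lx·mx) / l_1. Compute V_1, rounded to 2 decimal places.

0.25

lx·mx for x ≥ 1: 0, 0.0962, 0.0456, 0 → sum = 0.1418
V_1 = 0.1418 / l_1 = 0.1418 / 0.56 = 0.253214… → 0.25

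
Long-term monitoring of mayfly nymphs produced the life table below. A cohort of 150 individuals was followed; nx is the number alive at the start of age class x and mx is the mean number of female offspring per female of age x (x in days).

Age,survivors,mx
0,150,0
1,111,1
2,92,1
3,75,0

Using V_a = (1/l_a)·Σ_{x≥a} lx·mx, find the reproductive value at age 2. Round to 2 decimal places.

lx = nx/n0 = nx/150: 1, 0.74, 0.61333…, 0.5
lx·mx for x ≥ 2: 0.613333…, 0 → sum = 0.613333…
V_2 = 0.613333… / l_2 = 0.613333… / 0.613333… = 1 → 1.00

1.00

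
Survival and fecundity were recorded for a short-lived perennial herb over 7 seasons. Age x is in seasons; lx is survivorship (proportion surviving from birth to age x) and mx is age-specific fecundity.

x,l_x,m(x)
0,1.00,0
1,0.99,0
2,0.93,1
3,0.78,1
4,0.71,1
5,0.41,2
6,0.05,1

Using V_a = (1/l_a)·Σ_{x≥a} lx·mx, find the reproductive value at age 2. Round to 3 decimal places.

lx·mx for x ≥ 2: 0.93, 0.78, 0.71, 0.82, 0.05 → sum = 3.29
V_2 = 3.29 / l_2 = 3.29 / 0.93 = 3.537634… → 3.538

3.538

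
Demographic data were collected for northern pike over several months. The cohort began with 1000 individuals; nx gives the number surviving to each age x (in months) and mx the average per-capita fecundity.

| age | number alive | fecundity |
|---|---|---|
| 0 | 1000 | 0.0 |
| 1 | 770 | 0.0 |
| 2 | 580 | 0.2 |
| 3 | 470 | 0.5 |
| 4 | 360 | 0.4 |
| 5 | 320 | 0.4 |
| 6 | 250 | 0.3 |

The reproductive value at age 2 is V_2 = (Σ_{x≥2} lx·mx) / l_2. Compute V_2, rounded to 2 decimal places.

1.20

lx = nx/n0 = nx/1000: 1, 0.77, 0.58, 0.47, 0.36, 0.32, 0.25
lx·mx for x ≥ 2: 0.116, 0.235, 0.144, 0.128, 0.075 → sum = 0.698
V_2 = 0.698 / l_2 = 0.698 / 0.58 = 1.203448… → 1.20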